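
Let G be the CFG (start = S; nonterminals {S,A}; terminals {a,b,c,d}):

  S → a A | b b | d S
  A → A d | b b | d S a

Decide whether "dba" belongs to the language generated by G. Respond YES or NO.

Convert to CNF:
  S -> T0 S | T1 T1 | T2 A
  A -> A T0 | T0 X3 | T1 T1
  T0 -> d
  T1 -> b
  T2 -> a
  X3 -> S T2

CYK table (by increasing span):
  [0..0]={T0}  "d"  orig:{}
  [1..1]={T1}  "b"  orig:{}
  [2..2]={T2}  "a"  orig:{}
  [0..1]=∅  "db"
  [1..2]=∅  "ba"
  [0..2]=∅  "dba"

S ∉ T[0,2] ⇒ NO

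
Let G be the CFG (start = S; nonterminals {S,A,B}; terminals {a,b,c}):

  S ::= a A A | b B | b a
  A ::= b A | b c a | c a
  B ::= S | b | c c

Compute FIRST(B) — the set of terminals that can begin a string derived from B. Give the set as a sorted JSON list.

FIRST iteration:
iter 1:
  A via A→b A: +{b}
  A via A→c a: +{c}
  B via B→b: +{b}
  B via B→c c: +{c}
  S via S→a A A: +{a}
  S via S→b B: +{b}
  FIRST[S]={a,b}  FIRST[A]={b,c}  FIRST[B]={b,c}
iter 2:
  B via B→S: +{a}
  FIRST[S]={a,b}  FIRST[A]={b,c}  FIRST[B]={a,b,c}
iter 3: done
  FIRST[S]={a,b}  FIRST[A]={b,c}  FIRST[B]={a,b,c}

FIRST(B) = ["a", "b", "c"]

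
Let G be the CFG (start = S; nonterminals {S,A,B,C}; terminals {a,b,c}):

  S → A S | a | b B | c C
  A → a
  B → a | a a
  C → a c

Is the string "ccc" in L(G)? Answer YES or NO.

Convert to CNF:
  S -> A S | T1 C | T2 B | a
  A -> a
  B -> T0 T0 | a
  C -> T0 T1
  T0 -> a
  T1 -> c
  T2 -> b

CYK fill:
  T[0,0] 'c' = {T1}  orig:{}
  T[1,1] 'c' = {T1}  orig:{}
  T[2,2] 'c' = {T1}  orig:{}
  T[0,1] 'cc' = ∅
  T[1,2] 'cc' = ∅
  T[0,2] 'ccc' = ∅

S ∉ T[0,2] ⇒ NO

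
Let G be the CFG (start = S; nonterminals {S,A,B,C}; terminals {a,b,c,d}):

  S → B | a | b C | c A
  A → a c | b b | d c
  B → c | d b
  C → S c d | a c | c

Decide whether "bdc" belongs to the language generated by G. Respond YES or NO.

CNF form of G:
  S -> T1 A | T2 C | T3 T2 | a | c
  A -> T0 T1 | T2 T2 | T3 T1
  B -> T3 T2 | c
  C -> S X4 | T0 T1 | c
  T0 -> a
  T1 -> c
  T2 -> b
  T3 -> d
  X4 -> T1 T3

CYK fill:
  [0..0]={T2}  "b"  orig:{}
  [1..1]={T3}  "d"  orig:{}
  [2..2]={B,C,S,T1}  "c"  orig:{B,C,S}
  [0..1]=∅  "bd"
  [1..2]={A}  "dc"
  [0..2]=∅  "bdc"

S ∉ T[0,2] ⇒ NO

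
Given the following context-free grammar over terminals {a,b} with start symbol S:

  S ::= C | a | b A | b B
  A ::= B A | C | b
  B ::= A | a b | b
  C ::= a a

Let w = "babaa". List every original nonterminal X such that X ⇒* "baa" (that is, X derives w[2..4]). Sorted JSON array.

Convert to CNF:
  S -> T0 T0 | T1 A | T1 B | a
  A -> B A | T0 T0 | b
  B -> B A | T0 T0 | T0 T1 | b
  C -> T0 T0
  T0 -> a
  T1 -> b

Fill CYK table bottom-up (cells [i..j] with 2 ≤ i ≤ j ≤ 4 only):
  [2..2]={A,B,T1}  "b"  orig:{A,B}
  [3..3]={S,T0}  "a"  orig:{S}
  [4..4]={S,T0}  "a"  orig:{S}
  [2..3]=∅  "ba"
  [3..4]={A,B,C,S}  "aa"
  [2..4]={A,B,S}  "baa"

Original NTs in T[2,4] deriving "baa": ["A", "B", "S"]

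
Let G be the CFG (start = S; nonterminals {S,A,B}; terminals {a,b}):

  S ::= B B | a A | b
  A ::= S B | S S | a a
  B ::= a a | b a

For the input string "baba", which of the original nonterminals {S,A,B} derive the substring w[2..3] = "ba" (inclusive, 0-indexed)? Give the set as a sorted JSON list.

Convert to CNF:
  S -> B B | T0 A | b
  A -> S B | S S | T0 T0
  B -> T0 T0 | T1 T0
  T0 -> a
  T1 -> b

Fill CYK table bottom-up, restricted to cells inside w[2..3]:
  cell(2,2) b: {S,T1}  orig:{S}
  cell(3,3) a: {T0}  orig:{}
  cell(2,3) ba: {B}

Original NTs in T[2,3] deriving "ba": ["B"]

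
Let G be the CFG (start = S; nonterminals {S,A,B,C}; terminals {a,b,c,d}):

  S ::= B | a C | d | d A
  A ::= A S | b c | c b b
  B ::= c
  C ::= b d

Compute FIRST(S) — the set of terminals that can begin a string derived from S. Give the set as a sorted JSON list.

FIRST iteration:
round 1:
  A via A→b c: +{b}
  A via A→c b b: +{c}
  B via B→c: +{c}
  C via C→b d: +{b}
  S via S→B: +{c}
  S via S→a C: +{a}
  S via S→d: +{d}
  S: {a,c,d}  A: {b,c}  B: {c}  C: {b}
round 2: (stable)
  S: {a,c,d}  A: {b,c}  B: {c}  C: {b}

FIRST(S) = ["a", "c", "d"]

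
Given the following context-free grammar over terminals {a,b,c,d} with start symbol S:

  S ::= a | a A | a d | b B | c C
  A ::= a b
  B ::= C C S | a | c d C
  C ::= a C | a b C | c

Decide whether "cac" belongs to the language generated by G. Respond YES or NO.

Convert to CNF:
  S -> T0 A | T0 T3 | T1 B | T2 C | a
  A -> T0 T1
  B -> C X4 | T2 X5 | a
  C -> T0 C | T0 X6 | c
  T0 -> a
  T1 -> b
  T2 -> c
  T3 -> d
  X4 -> C S
  X5 -> T3 C
  X6 -> T1 C

CYK table (by increasing span):
  [0..0]={C,T2}  "c"  orig:{C}
  [1..1]={B,S,T0}  "a"  orig:{B,S}
  [2..2]={C,T2}  "c"  orig:{C}
  [0..1]={X4}  "ca"  orig:{}
  [1..2]={C}  "ac"
  [0..2]={S}  "cac"

S ∈ T[0,2] ⇒ YES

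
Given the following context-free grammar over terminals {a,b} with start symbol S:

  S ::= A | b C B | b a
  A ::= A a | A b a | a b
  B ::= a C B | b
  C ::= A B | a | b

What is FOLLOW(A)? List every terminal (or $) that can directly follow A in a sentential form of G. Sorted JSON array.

Compute FIRST by fixpoint:
pass 1:
  A via A→a b: +{a}
  B via B→a C B: +{a}
  B via B→b: +{b}
  C via C→A B: +{a}
  C via C→b: +{b}
  S via S→A: +{a}
  S via S→b C B: +{b}
  S: {a,b}  A: {a}  B: {a,b}  C: {a,b}
pass 2: done
  S: {a,b}  A: {a}  B: {a,b}  C: {a,b}

FOLLOW sets:
seed FOLLOW(S) with $
round 1:
  A→A a: FOLLOW(A) ⊇ FIRST(a) = {a}; new: +{a}
  A→A b a: FOLLOW(A) ⊇ FIRST(b) = {b}; new: +{b}
  B→a C B: FOLLOW(C) ⊇ FIRST(B) = {a,b}; new: +{a,b}
  C→A B: FOLLOW(B) ⊇ FOLLOW(C) ⊇ {a,b}; new: +{a,b}
  S→A: FOLLOW(A) ⊇ FOLLOW(S) ⊇ {$}; new: +{$}
  S→b C B: FOLLOW(B) ⊇ FOLLOW(S) ⊇ {$}; new: +{$}
  S: {$}  A: {$,a,b}  B: {$,a,b}  C: {a,b}
round 2: (stable)
  S: {$}  A: {$,a,b}  B: {$,a,b}  C: {a,b}

FOLLOW(A) = ["$", "a", "b"]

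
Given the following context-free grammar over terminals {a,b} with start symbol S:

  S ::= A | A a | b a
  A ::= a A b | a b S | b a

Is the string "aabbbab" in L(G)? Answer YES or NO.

CNF form of G:
  S -> A T0 | T0 X4 | T0 X5 | T1 T0
  A -> T0 X2 | T0 X3 | T1 T0
  T0 -> a
  T1 -> b
  X2 -> A T1
  X3 -> T1 S
  X4 -> A T1
  X5 -> T1 S

Fill CYK table bottom-up:
  [0..0]={T0}  "a"  orig:{}
  [1..1]={T0}  "a"  orig:{}
  [2..2]={T1}  "b"  orig:{}
  [3..3]={T1}  "b"  orig:{}
  [4..4]={T1}  "b"  orig:{}
  [5..5]={T0}  "a"  orig:{}
  [6..6]={T1}  "b"  orig:{}
  [0..1]=∅  "aa"
  [1..2]=∅  "ab"
  [2..3]=∅  "bb"
  [3..4]=∅  "bb"
  [4..5]={A,S}  "ba"
  [5..6]=∅  "ab"
  [0..2]=∅  "aab"
  [1..3]=∅  "abb"
  [2..4]=∅  "bbb"
  [3..5]={X3,X5}  "bba"  orig:{}
  [4..6]={X2,X4}  "bab"  orig:{}
  [0..3]=∅  "aabb"
  [1..4]=∅  "abbb"
  [2..5]=∅  "bbba"
  [3..6]=∅  "bbab"
  [0..4]=∅  "aabbb"
  [1..5]=∅  "abbba"
  [2..6]=∅  "bbbab"
  [0..5]=∅  "aabbba"
  [1..6]=∅  "abbbab"
  [0..6]=∅  "aabbbab"

S ∉ T[0,6] ⇒ NO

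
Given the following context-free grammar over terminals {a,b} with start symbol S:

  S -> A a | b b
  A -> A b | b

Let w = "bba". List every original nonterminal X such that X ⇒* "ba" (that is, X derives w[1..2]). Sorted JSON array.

Convert to CNF:
  S -> A T1 | T0 T0
  A -> A T0 | b
  T0 -> b
  T1 -> a

Fill CYK table bottom-up, restricted to cells inside w[1..2]:
  cell(1,1) b: {A,T0}  orig:{A}
  cell(2,2) a: {T1}  orig:{}
  cell(1,2) ba: {S}

Original NTs in T[1,2] deriving "ba": ["S"]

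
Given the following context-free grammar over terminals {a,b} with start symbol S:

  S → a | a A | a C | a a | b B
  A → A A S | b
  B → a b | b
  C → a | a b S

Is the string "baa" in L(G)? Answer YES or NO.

CNF form of G:
  S -> T0 A | T0 C | T0 T0 | T1 B | a
  A -> A X2 | b
  B -> T0 T1 | b
  C -> T0 X3 | a
  T0 -> a
  T1 -> b
  X2 -> A S
  X3 -> T1 S

Fill CYK table bottom-up:
  [0..0]={A,B,T1}  "b"  orig:{A,B}
  [1..1]={C,S,T0}  "a"  orig:{C,S}
  [2..2]={C,S,T0}  "a"  orig:{C,S}
  [0..1]={X2,X3}  "ba"  orig:{}
  [1..2]={S}  "aa"
  [0..2]={X2,X3}  "baa"  orig:{}

S ∉ T[0,2] ⇒ NO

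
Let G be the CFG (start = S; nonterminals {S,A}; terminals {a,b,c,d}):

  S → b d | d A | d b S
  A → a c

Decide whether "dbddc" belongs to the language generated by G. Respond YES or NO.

CNF form of G:
  S -> T2 T3 | T3 A | T3 X4
  A -> T0 T1
  T0 -> a
  T1 -> c
  T2 -> b
  T3 -> d
  X4 -> T2 S

CYK fill:
  T[0,0] 'd' = {T3}  orig:{}
  T[1,1] 'b' = {T2}  orig:{}
  T[2,2] 'd' = {T3}  orig:{}
  T[3,3] 'd' = {T3}  orig:{}
  T[4,4] 'c' = {T1}  orig:{}
  T[0,1] 'db' = ∅
  T[1,2] 'bd' = {S}
  T[2,3] 'dd' = ∅
  T[3,4] 'dc' = ∅
  T[0,2] 'dbd' = ∅
  T[1,3] 'bdd' = ∅
  T[2,4] 'ddc' = ∅
  T[0,3] 'dbdd' = ∅
  T[1,4] 'bddc' = ∅
  T[0,4] 'dbddc' = ∅

S ∉ T[0,4] ⇒ NO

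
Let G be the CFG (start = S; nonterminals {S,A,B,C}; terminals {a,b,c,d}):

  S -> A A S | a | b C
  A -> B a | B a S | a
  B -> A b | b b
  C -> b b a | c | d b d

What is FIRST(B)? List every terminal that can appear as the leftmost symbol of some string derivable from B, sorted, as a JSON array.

FIRST sets, iterate to fixpoint:
pass 1:
  A via A→a: +{a}
  B via B→A b: +{a}
  B via B→b b: +{b}
  C via C→b b a: +{b}
  C via C→c: +{c}
  C via C→d b d: +{d}
  S via S→A A S: +{a}
  S via S→b C: +{b}
  FIRST(S)={a,b}  FIRST(A)={a}  FIRST(B)={a,b}  FIRST(C)={b,c,d}
pass 2:
  A via A→B a: +{b}
  FIRST(S)={a,b}  FIRST(A)={a,b}  FIRST(B)={a,b}  FIRST(C)={b,c,d}
pass 3: (no change)
  FIRST(S)={a,b}  FIRST(A)={a,b}  FIRST(B)={a,b}  FIRST(C)={b,c,d}

FIRST(B) = ["a", "b"]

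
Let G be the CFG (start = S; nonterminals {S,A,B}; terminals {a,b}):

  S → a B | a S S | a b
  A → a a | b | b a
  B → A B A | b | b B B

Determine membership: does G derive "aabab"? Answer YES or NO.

Convert to CNF:
  S -> T0 B | T0 T1 | T0 X4
  A -> T0 T0 | T1 T0 | b
  B -> A X2 | T1 X3 | b
  T0 -> a
  T1 -> b
  X2 -> B A
  X3 -> B B
  X4 -> S S

CYK table (by increasing span):
  cell(0,0) a: {T0}  orig:{}
  cell(1,1) a: {T0}  orig:{}
  cell(2,2) b: {A,B,T1}  orig:{A,B}
  cell(3,3) a: {T0}  orig:{}
  cell(4,4) b: {A,B,T1}  orig:{A,B}
  cell(0,1) aa: {A}
  cell(1,2) ab: {S}
  cell(2,3) ba: {A}
  cell(3,4) ab: {S}
  cell(0,2) aab: ∅
  cell(1,3) aba: ∅
  cell(2,4) bab: ∅
  cell(0,3) aaba: ∅
  cell(1,4) abab: {X4}  orig:{}
  cell(0,4) aabab: {S}

S ∈ T[0,4] ⇒ YES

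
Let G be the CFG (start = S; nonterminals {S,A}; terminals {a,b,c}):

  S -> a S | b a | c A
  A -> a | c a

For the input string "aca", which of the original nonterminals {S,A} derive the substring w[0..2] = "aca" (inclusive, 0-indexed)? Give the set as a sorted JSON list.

CNF form of G:
  S -> T0 A | T1 S | T2 T1
  A -> T0 T1 | a
  T0 -> c
  T1 -> a
  T2 -> b

Fill CYK table bottom-up, restricted to cells inside w[0..2]:
  cell(0,0) a: {A,T1}  orig:{A}
  cell(1,1) c: {T0}  orig:{}
  cell(2,2) a: {A,T1}  orig:{A}
  cell(0,1) ac: ∅
  cell(1,2) ca: {A,S}
  cell(0,2) aca: {S}

Original NTs in T[0,2] deriving "aca": ["S"]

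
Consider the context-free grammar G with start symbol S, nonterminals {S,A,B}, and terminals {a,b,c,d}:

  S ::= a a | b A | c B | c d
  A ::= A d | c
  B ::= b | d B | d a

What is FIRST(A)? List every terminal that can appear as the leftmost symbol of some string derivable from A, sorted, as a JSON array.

FIRST sets, iterate to fixpoint:
[1]
  A via A→c: +{c}
  B via B→b: +{b}
  B via B→d B: +{d}
  S via S→a a: +{a}
  S via S→b A: +{b}
  S via S→c B: +{c}
  FIRST(S)={a,b,c}  FIRST(A)={c}  FIRST(B)={b,d}
[2] (no change)
  FIRST(S)={a,b,c}  FIRST(A)={c}  FIRST(B)={b,d}

FIRST(A) = ["c"]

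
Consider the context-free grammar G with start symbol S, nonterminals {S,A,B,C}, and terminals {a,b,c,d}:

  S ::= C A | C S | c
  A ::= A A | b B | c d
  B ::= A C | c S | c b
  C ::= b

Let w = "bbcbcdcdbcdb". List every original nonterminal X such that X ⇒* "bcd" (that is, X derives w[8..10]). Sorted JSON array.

Convert to CNF:
  S -> C A | C S | c
  A -> A A | T0 B | T1 T2
  B -> A C | T1 S | T1 T0
  C -> b
  T0 -> b
  T1 -> c
  T2 -> d

CYK fill — only the sub-triangle for w[8..10]:
  [8..8]={C,T0}  "b"  orig:{C}
  [9..9]={S,T1}  "c"  orig:{S}
  [10..10]={T2}  "d"  orig:{}
  [8..9]={S}  "bc"
  [9..10]={A}  "cd"
  [8..10]={S}  "bcd"

Original NTs in T[8,10] deriving "bcd": ["S"]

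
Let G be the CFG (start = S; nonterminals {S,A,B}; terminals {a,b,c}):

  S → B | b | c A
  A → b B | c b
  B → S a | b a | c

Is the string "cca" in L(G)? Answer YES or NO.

Convert to CNF:
  S -> S T2 | T0 T2 | T1 A | b | c
  A -> T0 B | T1 T0
  B -> S T2 | T0 T2 | c
  T0 -> b
  T1 -> c
  T2 -> a

Fill CYK table bottom-up:
  [0..0]={B,S,T1}  "c"  orig:{B,S}
  [1..1]={B,S,T1}  "c"  orig:{B,S}
  [2..2]={T2}  "a"  orig:{}
  [0..1]=∅  "cc"
  [1..2]={B,S}  "ca"
  [0..2]=∅  "cca"

S ∉ T[0,2] ⇒ NO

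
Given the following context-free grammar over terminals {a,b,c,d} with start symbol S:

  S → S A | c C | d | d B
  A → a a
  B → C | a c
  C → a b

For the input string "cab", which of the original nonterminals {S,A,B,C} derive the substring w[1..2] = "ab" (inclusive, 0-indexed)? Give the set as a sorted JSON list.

Convert to CNF:
  S -> S A | T2 C | T3 B | d
  A -> T0 T0
  B -> T0 T1 | T0 T2
  C -> T0 T1
  T0 -> a
  T1 -> b
  T2 -> c
  T3 -> d

CYK table (by increasing span), restricted to cells inside w[1..2]:
  cell(1,1) a: {T0}  orig:{}
  cell(2,2) b: {T1}  orig:{}
  cell(1,2) ab: {B,C}

Original NTs in T[1,2] deriving "ab": ["B", "C"]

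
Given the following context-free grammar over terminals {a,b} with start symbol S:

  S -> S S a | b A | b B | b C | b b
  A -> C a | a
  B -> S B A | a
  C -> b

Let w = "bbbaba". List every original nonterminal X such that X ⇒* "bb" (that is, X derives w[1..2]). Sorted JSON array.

CNF form of G:
  S -> S X3 | T1 A | T1 B | T1 C | T1 T1
  A -> C T0 | a
  B -> S X2 | a
  C -> b
  T0 -> a
  T1 -> b
  X2 -> B A
  X3 -> S T0

CYK table (by increasing span) — only the sub-triangle for w[1..2]:
  cell(1,1) b: {C,T1}  orig:{C}
  cell(2,2) b: {C,T1}  orig:{C}
  cell(1,2) bb: {S}

Original NTs in T[1,2] deriving "bb": ["S"]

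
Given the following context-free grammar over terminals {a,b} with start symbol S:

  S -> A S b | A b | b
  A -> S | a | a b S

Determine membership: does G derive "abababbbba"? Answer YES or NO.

Convert to CNF:
  S -> A T0 | A X4 | b
  A -> A T0 | A X2 | T1 X3 | a | b
  T0 -> b
  T1 -> a
  X2 -> S T0
  X3 -> T0 S
  X4 -> S T0

Fill CYK table bottom-up:
  cell(0,0) a: {A,T1}  orig:{A}
  cell(1,1) b: {A,S,T0}  orig:{A,S}
  cell(2,2) a: {A,T1}  orig:{A}
  cell(3,3) b: {A,S,T0}  orig:{A,S}
  cell(4,4) a: {A,T1}  orig:{A}
  cell(5,5) b: {A,S,T0}  orig:{A,S}
  cell(6,6) b: {A,S,T0}  orig:{A,S}
  cell(7,7) b: {A,S,T0}  orig:{A,S}
  cell(8,8) b: {A,S,T0}  orig:{A,S}
  cell(9,9) a: {A,T1}  orig:{A}
  cell(0,1) ab: {A,S}
  cell(1,2) ba: ∅
  cell(2,3) ab: {A,S}
  cell(3,4) ba: ∅
  cell(4,5) ab: {A,S}
  cell(5,6) bb: {A,S,X2,X3,X4}  orig:{A,S}
  cell(6,7) bb: {A,S,X2,X3,X4}  orig:{A,S}
  cell(7,8) bb: {A,S,X2,X3,X4}  orig:{A,S}
  cell(8,9) ba: ∅
  cell(0,2) aba: ∅
  cell(1,3) bab: {X3}  orig:{}
  cell(2,4) aba: ∅
  cell(3,5) bab: {X3}  orig:{}
  cell(4,6) abb: {A,S,X2,X4}  orig:{A,S}
  cell(5,7) bbb: {A,S,X2,X3,X4}  orig:{A,S}
  cell(6,8) bbb: {A,S,X2,X3,X4}  orig:{A,S}
  cell(7,9) bba: ∅
  cell(0,3) abab: {A}
  cell(1,4) baba: ∅
  cell(2,5) abab: {A}
  cell(3,6) babb: {A,S,X3}  orig:{A,S}
  cell(4,7) abbb: {A,S,X2,X4}  orig:{A,S}
  cell(5,8) bbbb: {A,S,X2,X3,X4}  orig:{A,S}
  cell(6,9) bbba: ∅
  cell(0,4) ababa: ∅
  cell(1,5) babab: ∅
  cell(2,6) ababb: {A,S}
  cell(3,7) babbb: {A,S,X2,X3,X4}  orig:{A,S}
  cell(4,8) abbbb: {A,S,X2,X4}  orig:{A,S}
  cell(5,9) bbbba: ∅
  cell(0,5) ababab: ∅
  cell(1,6) bababb: {X3}  orig:{}
  cell(2,7) ababbb: {A,S,X2,X4}  orig:{A,S}
  cell(3,8) babbbb: {A,S,X2,X3,X4}  orig:{A,S}
  cell(4,9) abbbba: ∅
  cell(0,6) abababb: {A,S}
  cell(1,7) bababbb: {A,S,X3}  orig:{A,S}
  cell(2,8) ababbbb: {A,S,X2,X4}  orig:{A,S}
  cell(3,9) babbbba: ∅
  cell(0,7) abababbb: {A,S,X2,X4}  orig:{A,S}
  cell(1,8) bababbbb: {A,S,X2,X3,X4}  orig:{A,S}
  cell(2,9) ababbbba: ∅
  cell(0,8) abababbbb: {A,S,X2,X4}  orig:{A,S}
  cell(1,9) bababbbba: ∅
  cell(0,9) abababbbba: ∅

S ∉ T[0,9] ⇒ NO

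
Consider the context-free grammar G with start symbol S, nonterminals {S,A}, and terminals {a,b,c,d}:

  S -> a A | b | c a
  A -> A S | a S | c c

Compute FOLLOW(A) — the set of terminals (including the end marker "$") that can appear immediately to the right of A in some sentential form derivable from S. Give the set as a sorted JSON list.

FIRST iteration:
iter 1:
  A via A→a S: +{a}
  A via A→c c: +{c}
  S via S→a A: +{a}
  S via S→b: +{b}
  S via S→c a: +{c}
  FIRST[S]={a,b,c}  FIRST[A]={a,c}
iter 2: — fixpoint
  FIRST[S]={a,b,c}  FIRST[A]={a,c}

FOLLOW sets:
FOLLOW(S) := {$}
round 1:
  A→A S: FOLLOW(A) ⊇ FIRST(S) = {a,b,c}; new: +{a,b,c}
  A→A S: FOLLOW(S) ⊇ FOLLOW(A) ⊇ {a,b,c}; new: +{a,b,c}
  S→a A: FOLLOW(A) ⊇ FOLLOW(S) ⊇ {$,a,b,c}; new: +{$}
  S: {$,a,b,c}  A: {$,a,b,c}
round 2: (stable)
  S: {$,a,b,c}  A: {$,a,b,c}

FOLLOW(A) = ["$", "a", "b", "c"]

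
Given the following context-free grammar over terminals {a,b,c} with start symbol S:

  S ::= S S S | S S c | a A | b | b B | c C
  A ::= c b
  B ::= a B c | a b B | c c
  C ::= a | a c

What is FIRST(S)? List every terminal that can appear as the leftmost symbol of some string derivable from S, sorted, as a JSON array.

FIRST iteration:
pass 1:
  A via A→c b: +{c}
  B via B→a B c: +{a}
  B via B→c c: +{c}
  C via C→a: +{a}
  S via S→a A: +{a}
  S via S→b: +{b}
  S via S→c C: +{c}
  FIRST(S)={a,b,c}  FIRST(A)={c}  FIRST(B)={a,c}  FIRST(C)={a}
pass 2: — fixpoint
  FIRST(S)={a,b,c}  FIRST(A)={c}  FIRST(B)={a,c}  FIRST(C)={a}

FIRST(S) = ["a", "b", "c"]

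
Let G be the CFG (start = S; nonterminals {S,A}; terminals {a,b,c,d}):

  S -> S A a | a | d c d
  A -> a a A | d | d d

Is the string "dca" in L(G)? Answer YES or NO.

Convert to CNF:
  S -> S X4 | T1 X5 | a
  A -> T0 X3 | T1 T1 | d
  T0 -> a
  T1 -> d
  T2 -> c
  X3 -> T0 A
  X4 -> A T0
  X5 -> T2 T1

Fill CYK table bottom-up:
  [0..0]={A,T1}  "d"  orig:{A}
  [1..1]={T2}  "c"  orig:{}
  [2..2]={S,T0}  "a"  orig:{S}
  [0..1]=∅  "dc"
  [1..2]=∅  "ca"
  [0..2]=∅  "dca"

S ∉ T[0,2] ⇒ NO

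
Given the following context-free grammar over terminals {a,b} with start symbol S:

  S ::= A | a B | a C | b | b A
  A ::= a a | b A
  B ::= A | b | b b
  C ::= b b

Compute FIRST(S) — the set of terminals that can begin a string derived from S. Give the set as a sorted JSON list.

FIRST iteration:
[1]
  A via A→a a: +{a}
  A via A→b A: +{b}
  B via B→A: +{a,b}
  C via C→b b: +{b}
  S via S→A: +{a,b}
  FIRST[S]={a,b}  FIRST[A]={a,b}  FIRST[B]={a,b}  FIRST[C]={b}
[2] (no change)
  FIRST[S]={a,b}  FIRST[A]={a,b}  FIRST[B]={a,b}  FIRST[C]={b}

FIRST(S) = ["a", "b"]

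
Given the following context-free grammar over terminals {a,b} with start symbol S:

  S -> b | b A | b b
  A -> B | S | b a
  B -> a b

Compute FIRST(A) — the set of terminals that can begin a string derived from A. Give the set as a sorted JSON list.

FIRST iteration:
iter 1:
  A via A→b a: +{b}
  B via B→a b: +{a}
  S via S→b: +{b}
  FIRST(S)={b}  FIRST(A)={b}  FIRST(B)={a}
iter 2:
  A via A→B: +{a}
  FIRST(S)={b}  FIRST(A)={a,b}  FIRST(B)={a}
iter 3: done
  FIRST(S)={b}  FIRST(A)={a,b}  FIRST(B)={a}

FIRST(A) = ["a", "b"]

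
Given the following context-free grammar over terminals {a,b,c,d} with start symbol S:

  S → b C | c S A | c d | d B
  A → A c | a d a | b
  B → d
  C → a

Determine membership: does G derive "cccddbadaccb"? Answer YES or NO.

CNF form of G:
  S -> T0 T2 | T0 X5 | T2 B | T3 C
  A -> A T0 | T1 X4 | b
  B -> d
  C -> a
  T0 -> c
  T1 -> a
  T2 -> d
  T3 -> b
  X4 -> T2 T1
  X5 -> S A

CYK fill:
  T[0,0] 'c' = {T0}  orig:{}
  T[1,1] 'c' = {T0}  orig:{}
  T[2,2] 'c' = {T0}  orig:{}
  T[3,3] 'd' = {B,T2}  orig:{B}
  T[4,4] 'd' = {B,T2}  orig:{B}
  T[5,5] 'b' = {A,T3}  orig:{A}
  T[6,6] 'a' = {C,T1}  orig:{C}
  T[7,7] 'd' = {B,T2}  orig:{B}
  T[8,8] 'a' = {C,T1}  orig:{C}
  T[9,9] 'c' = {T0}  orig:{}
  T[10,10] 'c' = {T0}  orig:{}
  T[11,11] 'b' = {A,T3}  orig:{A}
  T[0,1] 'cc' = ∅
  T[1,2] 'cc' = ∅
  T[2,3] 'cd' = {S}
  T[3,4] 'dd' = {S}
  T[4,5] 'db' = ∅
  T[5,6] 'ba' = {S}
  T[6,7] 'ad' = ∅
  T[7,8] 'da' = {X4}  orig:{}
  T[8,9] 'ac' = ∅
  T[9,10] 'cc' = ∅
  T[10,11] 'cb' = ∅
  T[0,2] 'ccc' = ∅
  T[1,3] 'ccd' = ∅
  T[2,4] 'cdd' = ∅
  T[3,5] 'ddb' = {X5}  orig:{}
  T[4,6] 'dba' = ∅
  T[5,7] 'bad' = ∅
  T[6,8] 'ada' = {A}
  T[7,9] 'dac' = ∅
  T[8,10] 'acc' = ∅
  T[9,11] 'ccb' = ∅
  T[0,3] 'cccd' = ∅
  T[1,4] 'ccdd' = ∅
  T[2,5] 'cddb' = {S}
  T[3,6] 'ddba' = ∅
  T[4,7] 'dbad' = ∅
  T[5,8] 'bada' = ∅
  T[6,9] 'adac' = {A}
  T[7,10] 'dacc' = ∅
  T[8,11] 'accb' = ∅
  T[0,4] 'cccdd' = ∅
  T[1,5] 'ccddb' = ∅
  T[2,6] 'cddba' = ∅
  T[3,7] 'ddbad' = ∅
  T[4,8] 'dbada' = ∅
  T[5,9] 'badac' = ∅
  T[6,10] 'adacc' = {A}
  T[7,11] 'daccb' = ∅
  T[0,5] 'cccddb' = ∅
  T[1,6] 'ccddba' = ∅
  T[2,7] 'cddbad' = ∅
  T[3,8] 'ddbada' = ∅
  T[4,9] 'dbadac' = ∅
  T[5,10] 'badacc' = ∅
  T[6,11] 'adaccb' = ∅
  T[0,6] 'cccddba' = ∅
  T[1,7] 'ccddbad' = ∅
  T[2,8] 'cddbada' = {X5}  orig:{}
  T[3,9] 'ddbadac' = ∅
  T[4,10] 'dbadacc' = ∅
  T[5,11] 'badaccb' = ∅
  T[0,7] 'cccddbad' = ∅
  T[1,8] 'ccddbada' = {S}
  T[2,9] 'cddbadac' = {X5}  orig:{}
  T[3,10] 'ddbadacc' = ∅
  T[4,11] 'dbadaccb' = ∅
  T[0,8] 'cccddbada' = ∅
  T[1,9] 'ccddbadac' = {S}
  T[2,10] 'cddbadacc' = {X5}  orig:{}
  T[3,11] 'ddbadaccb' = ∅
  T[0,9] 'cccddbadac' = ∅
  T[1,10] 'ccddbadacc' = {S}
  T[2,11] 'cddbadaccb' = ∅
  T[0,10] 'cccddbadacc' = ∅
  T[1,11] 'ccddbadaccb' = {X5}  orig:{}
  T[0,11] 'cccddbadaccb' = {S}

S ∈ T[0,11] ⇒ YES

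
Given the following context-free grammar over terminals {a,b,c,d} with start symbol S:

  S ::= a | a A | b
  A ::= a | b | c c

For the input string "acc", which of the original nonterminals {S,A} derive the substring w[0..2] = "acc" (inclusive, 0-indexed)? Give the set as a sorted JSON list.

Convert to CNF:
  S -> T1 A | a | b
  A -> T0 T0 | a | b
  T0 -> c
  T1 -> a

CYK table (by increasing span) (cells [i..j] with 0 ≤ i ≤ j ≤ 2 only):
  cell(0,0) a: {A,S,T1}  orig:{A,S}
  cell(1,1) c: {T0}  orig:{}
  cell(2,2) c: {T0}  orig:{}
  cell(0,1) ac: ∅
  cell(1,2) cc: {A}
  cell(0,2) acc: {S}

Original NTs in T[0,2] deriving "acc": ["S"]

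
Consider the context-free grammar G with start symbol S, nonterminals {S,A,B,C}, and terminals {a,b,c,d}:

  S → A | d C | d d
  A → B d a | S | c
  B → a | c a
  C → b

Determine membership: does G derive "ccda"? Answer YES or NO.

Convert to CNF:
  S -> B X4 | T0 C | T0 T0 | c
  A -> B X3 | T0 C | T0 T0 | c
  B -> T2 T1 | a
  C -> b
  T0 -> d
  T1 -> a
  T2 -> c
  X3 -> T0 T1
  X4 -> T0 T1

Fill CYK table bottom-up:
  [0..0]={A,S,T2}  "c"  orig:{A,S}
  [1..1]={A,S,T2}  "c"  orig:{A,S}
  [2..2]={T0}  "d"  orig:{}
  [3..3]={B,T1}  "a"  orig:{B}
  [0..1]=∅  "cc"
  [1..2]=∅  "cd"
  [2..3]={X3,X4}  "da"  orig:{}
  [0..2]=∅  "ccd"
  [1..3]=∅  "cda"
  [0..3]=∅  "ccda"

S ∉ T[0,3] ⇒ NO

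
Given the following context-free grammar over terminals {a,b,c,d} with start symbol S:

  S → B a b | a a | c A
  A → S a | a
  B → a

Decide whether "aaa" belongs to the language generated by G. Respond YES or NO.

CNF form of G:
  S -> B X3 | T0 T0 | T2 A
  A -> S T0 | a
  B -> a
  T0 -> a
  T1 -> b
  T2 -> c
  X3 -> T0 T1

CYK table (by increasing span):
  cell(0,0) a: {A,B,T0}  orig:{A,B}
  cell(1,1) a: {A,B,T0}  orig:{A,B}
  cell(2,2) a: {A,B,T0}  orig:{A,B}
  cell(0,1) aa: {S}
  cell(1,2) aa: {S}
  cell(0,2) aaa: {A}

S ∉ T[0,2] ⇒ NO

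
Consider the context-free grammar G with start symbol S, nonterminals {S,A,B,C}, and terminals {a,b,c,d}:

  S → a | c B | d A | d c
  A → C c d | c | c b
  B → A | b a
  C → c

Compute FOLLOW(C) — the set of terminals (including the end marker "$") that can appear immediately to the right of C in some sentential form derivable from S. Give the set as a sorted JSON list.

FIRST iteration:
pass 1:
  A via A→c: +{c}
  B via B→A: +{c}
  B via B→b a: +{b}
  C via C→c: +{c}
  S via S→a: +{a}
  S via S→c B: +{c}
  S via S→d A: +{d}
  S: {a,c,d}  A: {c}  B: {b,c}  C: {c}
pass 2: (stable)
  S: {a,c,d}  A: {c}  B: {b,c}  C: {c}

FOLLOW iteration:
FOLLOW(S) := {$}
round 1:
  A→C c d: FOLLOW(C) ⊇ FIRST(c) = {c}; new: +{c}
  S→c B: FOLLOW(B) ⊇ FOLLOW(S) ⊇ {$}; new: +{$}
  S→d A: FOLLOW(A) ⊇ FOLLOW(S) ⊇ {$}; new: +{$}
  S: {$}  A: {$}  B: {$}  C: {c}
round 2: (stable)
  S: {$}  A: {$}  B: {$}  C: {c}

FOLLOW(C) = ["c"]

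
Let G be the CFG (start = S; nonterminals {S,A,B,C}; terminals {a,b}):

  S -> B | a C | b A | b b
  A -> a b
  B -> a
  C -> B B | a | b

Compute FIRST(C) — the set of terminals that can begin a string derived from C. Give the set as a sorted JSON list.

Compute FIRST by fixpoint:
iter 1:
  A via A→a b: +{a}
  B via B→a: +{a}
  C via C→B B: +{a}
  C via C→b: +{b}
  S via S→B: +{a}
  S via S→b A: +{b}
  FIRST(S)={a,b}  FIRST(A)={a}  FIRST(B)={a}  FIRST(C)={a,b}
iter 2: (stable)
  FIRST(S)={a,b}  FIRST(A)={a}  FIRST(B)={a}  FIRST(C)={a,b}

FIRST(C) = ["a", "b"]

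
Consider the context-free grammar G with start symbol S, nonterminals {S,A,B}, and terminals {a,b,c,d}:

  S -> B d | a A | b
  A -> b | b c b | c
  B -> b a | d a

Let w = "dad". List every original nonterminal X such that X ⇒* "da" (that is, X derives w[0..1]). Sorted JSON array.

Convert to CNF:
  S -> B T3 | T2 A | b
  A -> T0 X4 | b | c
  B -> T0 T2 | T3 T2
  T0 -> b
  T1 -> c
  T2 -> a
  T3 -> d
  X4 -> T1 T0

Fill CYK table bottom-up, restricted to cells inside w[0..1]:
  T[0,0] 'd' = {T3}  orig:{}
  T[1,1] 'a' = {T2}  orig:{}
  T[0,1] 'da' = {B}

Original NTs in T[0,1] deriving "da": ["B"]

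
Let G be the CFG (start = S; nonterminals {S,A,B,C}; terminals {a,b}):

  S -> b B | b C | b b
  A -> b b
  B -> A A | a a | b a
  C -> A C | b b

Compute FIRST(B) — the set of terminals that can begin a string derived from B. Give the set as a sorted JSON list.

FIRST sets, iterate to fixpoint:
iter 1:
  A via A→b b: +{b}
  B via B→A A: +{b}
  B via B→a a: +{a}
  C via C→A C: +{b}
  S via S→b B: +{b}
  FIRST(S)={b}  FIRST(A)={b}  FIRST(B)={a,b}  FIRST(C)={b}
iter 2: done
  FIRST(S)={b}  FIRST(A)={b}  FIRST(B)={a,b}  FIRST(C)={b}

FIRST(B) = ["a", "b"]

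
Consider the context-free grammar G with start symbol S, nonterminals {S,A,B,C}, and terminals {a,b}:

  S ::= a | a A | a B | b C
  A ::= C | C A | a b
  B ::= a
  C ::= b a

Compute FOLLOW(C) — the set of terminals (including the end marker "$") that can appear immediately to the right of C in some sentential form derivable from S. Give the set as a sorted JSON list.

Compute FIRST by fixpoint:
round 1:
  A via A→a b: +{a}
  B via B→a: +{a}
  C via C→b a: +{b}
  S via S→a: +{a}
  S via S→b C: +{b}
  FIRST[S]={a,b}  FIRST[A]={a}  FIRST[B]={a}  FIRST[C]={b}
round 2:
  A via A→C: +{b}
  FIRST[S]={a,b}  FIRST[A]={a,b}  FIRST[B]={a}  FIRST[C]={b}
round 3: (no change)
  FIRST[S]={a,b}  FIRST[A]={a,b}  FIRST[B]={a}  FIRST[C]={b}

FOLLOW iteration:
FOLLOW(S) := {$}
pass 1:
  A→C A: FOLLOW(C) ⊇ FIRST(A) = {a,b}; new: +{a,b}
  S→a A: FOLLOW(A) ⊇ FOLLOW(S) ⊇ {$}; new: +{$}
  S→a B: FOLLOW(B) ⊇ FOLLOW(S) ⊇ {$}; new: +{$}
  S→b C: FOLLOW(C) ⊇ FOLLOW(S) ⊇ {$}; new: +{$}
  FOLLOW[S]={$}  FOLLOW[A]={$}  FOLLOW[B]={$}  FOLLOW[C]={$,a,b}
pass 2: — fixpoint
  FOLLOW[S]={$}  FOLLOW[A]={$}  FOLLOW[B]={$}  FOLLOW[C]={$,a,b}

FOLLOW(C) = ["$", "a", "b"]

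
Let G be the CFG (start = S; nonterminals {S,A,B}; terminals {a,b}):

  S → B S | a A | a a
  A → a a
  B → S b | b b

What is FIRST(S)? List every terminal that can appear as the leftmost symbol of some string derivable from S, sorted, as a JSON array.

Compute FIRST by fixpoint:
round 1:
  A via A→a a: +{a}
  B via B→b b: +{b}
  S via S→B S: +{b}
  S via S→a A: +{a}
  FIRST[S]={a,b}  FIRST[A]={a}  FIRST[B]={b}
round 2:
  B via B→S b: +{a}
  FIRST[S]={a,b}  FIRST[A]={a}  FIRST[B]={a,b}
round 3: (no change)
  FIRST[S]={a,b}  FIRST[A]={a}  FIRST[B]={a,b}

FIRST(S) = ["a", "b"]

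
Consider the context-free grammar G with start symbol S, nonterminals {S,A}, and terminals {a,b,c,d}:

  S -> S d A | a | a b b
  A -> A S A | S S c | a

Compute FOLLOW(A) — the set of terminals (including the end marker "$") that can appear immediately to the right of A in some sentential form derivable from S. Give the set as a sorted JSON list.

FIRST sets, iterate to fixpoint:
pass 1:
  A via A→a: +{a}
  S via S→a: +{a}
  FIRST(S)={a}  FIRST(A)={a}
pass 2: — fixpoint
  FIRST(S)={a}  FIRST(A)={a}

FOLLOW iteration:
seed FOLLOW(S) with $
[1]
  A→A S A: FOLLOW(A) ⊇ FIRST(S) = {a}; new: +{a}
  A→A S A: FOLLOW(S) ⊇ FIRST(A) = {a}; new: +{a}
  A→S S c: FOLLOW(S) ⊇ FIRST(c) = {c}; new: +{c}
  S→S d A: FOLLOW(S) ⊇ FIRST(d) = {d}; new: +{d}
  S→S d A: FOLLOW(A) ⊇ FOLLOW(S) ⊇ {$,a,c,d}; new: +{$,c,d}
  FOLLOW(S)={$,a,c,d}  FOLLOW(A)={$,a,c,d}
[2] — fixpoint
  FOLLOW(S)={$,a,c,d}  FOLLOW(A)={$,a,c,d}

FOLLOW(A) = ["$", "a", "c", "d"]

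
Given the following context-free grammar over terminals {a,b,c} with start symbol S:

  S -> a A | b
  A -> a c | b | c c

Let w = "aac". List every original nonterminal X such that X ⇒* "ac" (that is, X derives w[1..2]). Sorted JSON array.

CNF form of G:
  S -> T0 A | b
  A -> T0 T1 | T1 T1 | b
  T0 -> a
  T1 -> c

Fill CYK table bottom-up, restricted to cells inside w[1..2]:
  [1..1]={T0}  "a"  orig:{}
  [2..2]={T1}  "c"  orig:{}
  [1..2]={A}  "ac"

Original NTs in T[1,2] deriving "ac": ["A"]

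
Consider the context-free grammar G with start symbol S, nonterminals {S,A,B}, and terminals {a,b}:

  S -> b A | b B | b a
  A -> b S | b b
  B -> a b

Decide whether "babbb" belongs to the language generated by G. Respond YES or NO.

CNF form of G:
  S -> T0 A | T0 B | T0 T1
  A -> T0 S | T0 T0
  B -> T1 T0
  T0 -> b
  T1 -> a

CYK table (by increasing span):
  T[0,0] 'b' = {T0}  orig:{}
  T[1,1] 'a' = {T1}  orig:{}
  T[2,2] 'b' = {T0}  orig:{}
  T[3,3] 'b' = {T0}  orig:{}
  T[4,4] 'b' = {T0}  orig:{}
  T[0,1] 'ba' = {S}
  T[1,2] 'ab' = {B}
  T[2,3] 'bb' = {A}
  T[3,4] 'bb' = {A}
  T[0,2] 'bab' = {S}
  T[1,3] 'abb' = ∅
  T[2,4] 'bbb' = {S}
  T[0,3] 'babb' = ∅
  T[1,4] 'abbb' = ∅
  T[0,4] 'babbb' = ∅

S ∉ T[0,4] ⇒ NO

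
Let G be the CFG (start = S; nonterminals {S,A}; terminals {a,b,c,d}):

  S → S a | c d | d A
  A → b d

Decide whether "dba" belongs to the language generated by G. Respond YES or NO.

Convert to CNF:
  S -> S T2 | T1 A | T3 T1
  A -> T0 T1
  T0 -> b
  T1 -> d
  T2 -> a
  T3 -> c

Fill CYK table bottom-up:
  [0..0]={T1}  "d"  orig:{}
  [1..1]={T0}  "b"  orig:{}
  [2..2]={T2}  "a"  orig:{}
  [0..1]=∅  "db"
  [1..2]=∅  "ba"
  [0..2]=∅  "dba"

S ∉ T[0,2] ⇒ NO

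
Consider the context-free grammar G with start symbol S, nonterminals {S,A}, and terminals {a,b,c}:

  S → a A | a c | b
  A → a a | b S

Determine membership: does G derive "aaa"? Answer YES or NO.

CNF form of G:
  S -> T0 A | T0 T2 | b
  A -> T0 T0 | T1 S
  T0 -> a
  T1 -> b
  T2 -> c

CYK table (by increasing span):
  [0..0]={T0}  "a"  orig:{}
  [1..1]={T0}  "a"  orig:{}
  [2..2]={T0}  "a"  orig:{}
  [0..1]={A}  "aa"
  [1..2]={A}  "aa"
  [0..2]={S}  "aaa"

S ∈ T[0,2] ⇒ YES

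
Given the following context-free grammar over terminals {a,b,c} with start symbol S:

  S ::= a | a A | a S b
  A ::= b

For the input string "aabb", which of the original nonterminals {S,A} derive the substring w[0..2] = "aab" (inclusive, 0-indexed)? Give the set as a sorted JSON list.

Convert to CNF:
  S -> T0 A | T0 X2 | a
  A -> b
  T0 -> a
  T1 -> b
  X2 -> S T1

CYK fill (cells [i..j] with 0 ≤ i ≤ j ≤ 2 only):
  cell(0,0) a: {S,T0}  orig:{S}
  cell(1,1) a: {S,T0}  orig:{S}
  cell(2,2) b: {A,T1}  orig:{A}
  cell(0,1) aa: ∅
  cell(1,2) ab: {S,X2}  orig:{S}
  cell(0,2) aab: {S}

Original NTs in T[0,2] deriving "aab": ["S"]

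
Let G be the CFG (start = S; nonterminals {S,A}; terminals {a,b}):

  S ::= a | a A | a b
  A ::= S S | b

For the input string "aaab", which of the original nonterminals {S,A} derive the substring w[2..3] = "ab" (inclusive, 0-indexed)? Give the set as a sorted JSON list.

CNF form of G:
  S -> T0 A | T0 T1 | a
  A -> S S | b
  T0 -> a
  T1 -> b

CYK fill (cells [i..j] with 2 ≤ i ≤ j ≤ 3 only):
  T[2,2] 'a' = {S,T0}  orig:{S}
  T[3,3] 'b' = {A,T1}  orig:{A}
  T[2,3] 'ab' = {S}

Original NTs in T[2,3] deriving "ab": ["S"]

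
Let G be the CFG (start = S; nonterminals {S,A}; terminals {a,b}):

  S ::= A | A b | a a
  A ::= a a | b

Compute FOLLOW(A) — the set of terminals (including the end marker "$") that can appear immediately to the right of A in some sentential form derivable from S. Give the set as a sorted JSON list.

Compute FIRST by fixpoint:
round 1:
  A via A→a a: +{a}
  A via A→b: +{b}
  S via S→A: +{a,b}
  FIRST[S]={a,b}  FIRST[A]={a,b}
round 2: — fixpoint
  FIRST[S]={a,b}  FIRST[A]={a,b}

FOLLOW iteration:
FOLLOW(S) := {$}
round 1:
  S→A: FOLLOW(A) ⊇ FOLLOW(S) ⊇ {$}; new: +{$}
  S→A b: FOLLOW(A) ⊇ FIRST(b) = {b}; new: +{b}
  S: {$}  A: {$,b}
round 2: — fixpoint
  S: {$}  A: {$,b}

FOLLOW(A) = ["$", "b"]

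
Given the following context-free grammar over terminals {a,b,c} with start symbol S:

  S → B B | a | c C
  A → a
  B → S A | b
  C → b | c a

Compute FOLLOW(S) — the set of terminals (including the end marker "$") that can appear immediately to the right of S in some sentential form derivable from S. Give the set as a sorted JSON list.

Compute FIRST by fixpoint:
iter 1:
  A via A→a: +{a}
  B via B→b: +{b}
  C via C→b: +{b}
  C via C→c a: +{c}
  S via S→B B: +{b}
  S via S→a: +{a}
  S via S→c C: +{c}
  S: {a,b,c}  A: {a}  B: {b}  C: {b,c}
iter 2:
  B via B→S A: +{a,c}
  S: {a,b,c}  A: {a}  B: {a,b,c}  C: {b,c}
iter 3: — fixpoint
  S: {a,b,c}  A: {a}  B: {a,b,c}  C: {b,c}

FOLLOW sets:
initialize: $ ∈ FOLLOW(S)
pass 1:
  B→S A: FOLLOW(S) ⊇ FIRST(A) = {a}; new: +{a}
  S→B B: FOLLOW(B) ⊇ FIRST(B) = {a,b,c}; new: +{a,b,c}
  S→B B: FOLLOW(B) ⊇ FOLLOW(S) ⊇ {$,a}; new: +{$}
  S→c C: FOLLOW(C) ⊇ FOLLOW(S) ⊇ {$,a}; new: +{$,a}
  S: {$,a}  A: {}  B: {$,a,b,c}  C: {$,a}
pass 2:
  B→S A: FOLLOW(A) ⊇ FOLLOW(B) ⊇ {$,a,b,c}; new: +{$,a,b,c}
  S: {$,a}  A: {$,a,b,c}  B: {$,a,b,c}  C: {$,a}
pass 3: done
  S: {$,a}  A: {$,a,b,c}  B: {$,a,b,c}  C: {$,a}

FOLLOW(S) = ["$", "a"]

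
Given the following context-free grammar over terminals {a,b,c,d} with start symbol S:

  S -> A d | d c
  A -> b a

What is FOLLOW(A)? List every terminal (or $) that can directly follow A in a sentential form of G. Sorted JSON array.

FIRST iteration:
pass 1:
  A via A→b a: +{b}
  S via S→A d: +{b}
  S via S→d c: +{d}
  S: {b,d}  A: {b}
pass 2: (no change)
  S: {b,d}  A: {b}

FOLLOW iteration:
initialize: $ ∈ FOLLOW(S)
round 1:
  S→A d: FOLLOW(A) ⊇ FIRST(d) = {d}; new: +{d}
  FOLLOW[S]={$}  FOLLOW[A]={d}
round 2: (stable)
  FOLLOW[S]={$}  FOLLOW[A]={d}

FOLLOW(A) = ["d"]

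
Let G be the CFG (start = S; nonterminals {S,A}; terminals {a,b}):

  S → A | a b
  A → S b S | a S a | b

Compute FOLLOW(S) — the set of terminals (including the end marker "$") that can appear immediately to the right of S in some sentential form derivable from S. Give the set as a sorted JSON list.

FIRST sets, iterate to fixpoint:
iter 1:
  A via A→a S a: +{a}
  A via A→b: +{b}
  S via S→A: +{a,b}
  FIRST[S]={a,b}  FIRST[A]={a,b}
iter 2: (stable)
  FIRST[S]={a,b}  FIRST[A]={a,b}

Compute FOLLOW by fixpoint:
initialize: $ ∈ FOLLOW(S)
iter 1:
  A→S b S: FOLLOW(S) ⊇ FIRST(b) = {b}; new: +{b}
  A→a S a: FOLLOW(S) ⊇ FIRST(a) = {a}; new: +{a}
  S→A: FOLLOW(A) ⊇ FOLLOW(S) ⊇ {$,a,b}; new: +{$,a,b}
  S: {$,a,b}  A: {$,a,b}
iter 2: done
  S: {$,a,b}  A: {$,a,b}

FOLLOW(S) = ["$", "a", "b"]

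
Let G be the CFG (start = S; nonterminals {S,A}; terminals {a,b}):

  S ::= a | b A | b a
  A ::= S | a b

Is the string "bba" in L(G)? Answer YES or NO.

Convert to CNF:
  S -> T1 A | T1 T0 | a
  A -> T0 T1 | T1 A | T1 T0 | a
  T0 -> a
  T1 -> b

Fill CYK table bottom-up:
  [0..0]={T1}  "b"  orig:{}
  [1..1]={T1}  "b"  orig:{}
  [2..2]={A,S,T0}  "a"  orig:{A,S}
  [0..1]=∅  "bb"
  [1..2]={A,S}  "ba"
  [0..2]={A,S}  "bba"

S ∈ T[0,2] ⇒ YES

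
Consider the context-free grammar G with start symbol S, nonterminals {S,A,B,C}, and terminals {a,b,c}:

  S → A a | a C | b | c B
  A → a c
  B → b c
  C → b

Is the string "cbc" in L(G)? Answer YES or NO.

CNF form of G:
  S -> A T0 | T0 C | T1 B | b
  A -> T0 T1
  B -> T2 T1
  C -> b
  T0 -> a
  T1 -> c
  T2 -> b

CYK table (by increasing span):
  [0..0]={T1}  "c"  orig:{}
  [1..1]={C,S,T2}  "b"  orig:{C,S}
  [2..2]={T1}  "c"  orig:{}
  [0..1]=∅  "cb"
  [1..2]={B}  "bc"
  [0..2]={S}  "cbc"

S ∈ T[0,2] ⇒ YES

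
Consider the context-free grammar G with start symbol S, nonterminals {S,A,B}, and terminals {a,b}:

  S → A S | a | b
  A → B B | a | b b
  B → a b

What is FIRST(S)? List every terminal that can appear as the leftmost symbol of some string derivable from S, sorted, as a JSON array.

FIRST sets, iterate to fixpoint:
round 1:
  A via A→a: +{a}
  A via A→b b: +{b}
  B via B→a b: +{a}
  S via S→A S: +{a,b}
  FIRST[S]={a,b}  FIRST[A]={a,b}  FIRST[B]={a}
round 2: (no change)
  FIRST[S]={a,b}  FIRST[A]={a,b}  FIRST[B]={a}

FIRST(S) = ["a", "b"]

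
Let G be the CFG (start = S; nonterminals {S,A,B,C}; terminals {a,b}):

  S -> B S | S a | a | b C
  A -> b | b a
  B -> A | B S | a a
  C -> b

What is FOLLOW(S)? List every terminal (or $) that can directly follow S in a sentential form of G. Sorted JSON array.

FIRST iteration:
round 1:
  A via A→b: +{b}
  B via B→A: +{b}
  B via B→a a: +{a}
  C via C→b: +{b}
  S via S→B S: +{a,b}
  S: {a,b}  A: {b}  B: {a,b}  C: {b}
round 2: (stable)
  S: {a,b}  A: {b}  B: {a,b}  C: {b}

FOLLOW sets:
seed FOLLOW(S) with $
pass 1:
  B→B S: FOLLOW(B) ⊇ FIRST(S) = {a,b}; new: +{a,b}
  B→B S: FOLLOW(S) ⊇ FOLLOW(B) ⊇ {a,b}; new: +{a,b}
  S→b C: FOLLOW(C) ⊇ FOLLOW(S) ⊇ {$,a,b}; new: +{$,a,b}
  FOLLOW(S)={$,a,b}  FOLLOW(A)={}  FOLLOW(B)={a,b}  FOLLOW(C)={$,a,b}
pass 2:
  B→A: FOLLOW(A) ⊇ FOLLOW(B) ⊇ {a,b}; new: +{a,b}
  FOLLOW(S)={$,a,b}  FOLLOW(A)={a,b}  FOLLOW(B)={a,b}  FOLLOW(C)={$,a,b}
pass 3: done
  FOLLOW(S)={$,a,b}  FOLLOW(A)={a,b}  FOLLOW(B)={a,b}  FOLLOW(C)={$,a,b}

FOLLOW(S) = ["$", "a", "b"]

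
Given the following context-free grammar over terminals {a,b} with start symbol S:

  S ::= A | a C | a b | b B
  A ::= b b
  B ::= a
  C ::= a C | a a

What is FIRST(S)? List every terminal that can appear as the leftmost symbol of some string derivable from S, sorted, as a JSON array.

FIRST iteration:
[1]
  A via A→b b: +{b}
  B via B→a: +{a}
  C via C→a C: +{a}
  S via S→A: +{b}
  S via S→a C: +{a}
  FIRST[S]={a,b}  FIRST[A]={b}  FIRST[B]={a}  FIRST[C]={a}
[2] done
  FIRST[S]={a,b}  FIRST[A]={b}  FIRST[B]={a}  FIRST[C]={a}

FIRST(S) = ["a", "b"]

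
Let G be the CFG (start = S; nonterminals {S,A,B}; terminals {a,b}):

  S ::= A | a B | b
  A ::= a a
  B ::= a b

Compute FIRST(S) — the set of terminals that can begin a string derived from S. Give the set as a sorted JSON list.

Compute FIRST by fixpoint:
pass 1:
  A via A→a a: +{a}
  B via B→a b: +{a}
  S via S→A: +{a}
  S via S→b: +{b}
  FIRST[S]={a,b}  FIRST[A]={a}  FIRST[B]={a}
pass 2: (stable)
  FIRST[S]={a,b}  FIRST[A]={a}  FIRST[B]={a}

FIRST(S) = ["a", "b"]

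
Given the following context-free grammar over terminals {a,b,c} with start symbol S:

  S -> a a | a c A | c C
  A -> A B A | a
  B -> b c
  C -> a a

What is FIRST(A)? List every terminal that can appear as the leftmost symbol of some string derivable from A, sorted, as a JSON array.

FIRST sets, iterate to fixpoint:
iter 1:
  A via A→a: +{a}
  B via B→b c: +{b}
  C via C→a a: +{a}
  S via S→a a: +{a}
  S via S→c C: +{c}
  FIRST(S)={a,c}  FIRST(A)={a}  FIRST(B)={b}  FIRST(C)={a}
iter 2: (no change)
  FIRST(S)={a,c}  FIRST(A)={a}  FIRST(B)={b}  FIRST(C)={a}

FIRST(A) = ["a"]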